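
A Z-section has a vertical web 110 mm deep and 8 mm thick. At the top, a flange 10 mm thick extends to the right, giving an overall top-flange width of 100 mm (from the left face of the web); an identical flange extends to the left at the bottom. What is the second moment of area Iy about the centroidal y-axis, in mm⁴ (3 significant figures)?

Split into non-overlapping primitives; take the origin at the lower-left of the bounding box.
Web: 8 × 110, A = 880 mm², x = 96 mm, Ī = 4693.3 mm⁴.
Top flange (beyond web): 92 × 10, A = 920 mm², x = 146 mm, Ī = 648 907 mm⁴.
Bottom flange (beyond web): 92 × 10, A = 920 mm², x = 46 mm, Ī = 648 907 mm⁴.
Centroid: x̄ = ΣA·x / ΣA = 96 mm.
Transfer each piece to the centroidal y-axis using Ī + A·d² with d = x − 96:
  web: d = 0 mm → contributes +4693.3 mm⁴
  top flange (beyond web): d = 50 mm → contributes +2 948 907 mm⁴
  bottom flange (beyond web): d = -50 mm → contributes +2 948 907 mm⁴
Total I = 5 902 507 mm⁴.

Iy ≈ 5.90 × 10⁶ mm⁴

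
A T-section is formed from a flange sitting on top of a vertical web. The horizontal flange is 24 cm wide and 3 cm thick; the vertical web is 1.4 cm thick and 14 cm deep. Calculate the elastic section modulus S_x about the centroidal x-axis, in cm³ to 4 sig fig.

S_x ≈ 108.7 cm³

Split into non-overlapping primitives; take the origin at the lower-left of the bounding box.
Flange: 24 × 3, A = 72 cm², y = 15.5 cm, Ī = 54 cm⁴.
Web: 1.4 × 14, A = 19.6 cm², y = 7 cm, Ī = 320.133 cm⁴.
Centroid: ȳ = ΣA·y / ΣA = 13.6812 cm.
Transfer each piece to the centroidal x-axis using Ī + A·d² with d = y − 13.6812:
  flange: d = 1.81878 cm → contributes +292.172 cm⁴
  web: d = -6.68122 cm → contributes +1195.05 cm⁴
Total I = 1487.23 cm⁴.
Extreme fibre distance c = 13.6812 cm; S = I/c = 108.706 cm³.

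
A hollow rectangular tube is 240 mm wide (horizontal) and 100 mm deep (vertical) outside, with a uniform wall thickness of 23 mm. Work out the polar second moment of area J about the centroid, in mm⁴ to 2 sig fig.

Break the section into simple shapes (no overlaps), measuring from the bottom-left corner of the bounding box.
Outer rectangle: 240 × 100, A = 24 000 mm², y = 50 mm, Ī = 20 000 000 mm⁴.
Inner void (subtracted): 194 × 54, A = 10 476 mm², y = 50 mm, Ī = 2 545 668 mm⁴.
By symmetry the centroid is at mid-height, ȳ = 50 mm.
All pieces are centred on the centroidal x-axis, so I = ΣĪ (holes subtracted) = 17 454 332 mm⁴.
Repeating about the centroidal y-axis gives I_y = 82 343 772 mm⁴.
Polar second moment: J = I_x + I_y = 99 798 104 mm⁴.

J ≈ 1.0 × 10⁸ mm⁴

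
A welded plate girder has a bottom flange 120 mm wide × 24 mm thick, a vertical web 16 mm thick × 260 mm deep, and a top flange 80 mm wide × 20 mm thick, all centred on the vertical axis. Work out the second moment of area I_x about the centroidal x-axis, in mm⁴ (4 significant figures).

Decompose the section into non-overlapping parts with the origin at the bottom-left of its bounding rectangle.
Bottom plate: 120 × 24, A = 2 880 mm², y = 12 mm, Ī = 138 240 mm⁴.
Web plate: 16 × 260, A = 4 160 mm², y = 154 mm, Ī = 23 434 667 mm⁴.
Top plate: 80 × 20, A = 1 600 mm², y = 294 mm, Ī = 53333.3 mm⁴.
Centroid: ȳ = ΣA·y / ΣA = 132.593 mm.
Transfer each piece to the centroidal x-axis using Ī + A·d² with d = y − 132.593:
  bottom plate: d = -120.593 mm → contributes +42 020 851 mm⁴
  web plate: d = 21.4074 mm → contributes +25 341 099 mm⁴
  top plate: d = 161.407 mm → contributes +41 737 095 mm⁴
Total I = 109 099 046 mm⁴.

I_x ≈ 1.091 × 10⁸ mm⁴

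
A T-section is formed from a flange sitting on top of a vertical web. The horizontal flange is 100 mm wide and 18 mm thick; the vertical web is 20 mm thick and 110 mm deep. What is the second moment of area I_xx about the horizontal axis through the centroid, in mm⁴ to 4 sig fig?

I_xx ≈ 6.322 × 10⁶ mm⁴

Decompose the section into non-overlapping parts with the origin at the bottom-left of its bounding rectangle.
Flange: 100 × 18, A = 1 800 mm², y = 119 mm, Ī = 48 600 mm⁴.
Web: 20 × 110, A = 2 200 mm², y = 55 mm, Ī = 2 218 333 mm⁴.
Centroid: ȳ = ΣA·y / ΣA = 83.8 mm.
Transfer each piece to the horizontal axis through the centroid using Ī + A·d² with d = y − 83.8:
  flange: d = 35.2 mm → contributes +2 278 872 mm⁴
  web: d = -28.8 mm → contributes +4 043 101 mm⁴
Total I = 6 321 973 mm⁴.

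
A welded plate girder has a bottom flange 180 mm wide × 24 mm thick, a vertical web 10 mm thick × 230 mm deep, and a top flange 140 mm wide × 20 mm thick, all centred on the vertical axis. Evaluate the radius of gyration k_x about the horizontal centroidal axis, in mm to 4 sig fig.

k_x ≈ 112.7 mm

Decompose the section into non-overlapping parts with the origin at the bottom-left of its bounding rectangle.
Bottom plate: 180 × 24, A = 4 320 mm², y = 12 mm, Ī = 207 360 mm⁴.
Web plate: 10 × 230, A = 2 300 mm², y = 139 mm, Ī = 10 139 167 mm⁴.
Top plate: 140 × 20, A = 2 800 mm², y = 264 mm, Ī = 93333.3 mm⁴.
Centroid: ȳ = ΣA·y / ΣA = 117.913 mm.
Transfer each piece to the horizontal centroidal axis using Ī + A·d² with d = y − 117.913:
  bottom plate: d = -105.913 mm → contributes +48 667 190 mm⁴
  web plate: d = 21.087 mm → contributes +11 161 893 mm⁴
  top plate: d = 146.087 mm → contributes +59 849 326 mm⁴
Total I = 119 678 409 mm⁴.
Radius of gyration: k = √(I/A) = √(119 678 409 / 9 420) = 112.715 mm.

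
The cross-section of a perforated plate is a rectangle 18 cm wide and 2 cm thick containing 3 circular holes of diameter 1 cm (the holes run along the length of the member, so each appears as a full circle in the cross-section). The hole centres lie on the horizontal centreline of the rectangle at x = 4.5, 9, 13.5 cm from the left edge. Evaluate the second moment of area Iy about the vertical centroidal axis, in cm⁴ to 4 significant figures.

Decompose the section into non-overlapping parts with the origin at the bottom-left of its bounding rectangle.
Plate: 18 × 2, A = 36 cm², x = 9 cm, Ī = 972 cm⁴.
Hole 1 (subtracted): ⌀1, A = 0.785398 cm², x = 4.5 cm, Ī = 0.0490874 cm⁴.
Hole 2 (subtracted): ⌀1, A = 0.785398 cm², x = 9 cm, Ī = 0.0490874 cm⁴.
Hole 3 (subtracted): ⌀1, A = 0.785398 cm², x = 13.5 cm, Ī = 0.0490874 cm⁴.
By symmetry the centroid is at mid-width, x̄ = 9 cm.
Transfer each piece to the vertical centroidal axis using Ī + A·d² with d = x − 9:
  plate: d = 0 cm → contributes +972 cm⁴
  hole 1: d = -4.5 cm → contributes −15.9534 cm⁴
  hole 2: d = 0 cm → contributes −0.0490874 cm⁴
  hole 3: d = 4.5 cm → contributes −15.9534 cm⁴
Total I = 940.044 cm⁴.

Iy ≈ 940.0 cm⁴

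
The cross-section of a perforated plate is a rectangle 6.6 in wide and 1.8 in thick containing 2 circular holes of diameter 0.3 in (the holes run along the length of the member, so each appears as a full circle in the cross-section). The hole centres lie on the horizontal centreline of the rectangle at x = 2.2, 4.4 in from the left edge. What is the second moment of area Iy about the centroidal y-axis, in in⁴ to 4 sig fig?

Treat the section as a set of non-overlapping primitives; coordinates are from the bounding-box lower-left.
Plate: 6.6 × 1.8, A = 11.88 in², x = 3.3 in, Ī = 43.1244 in⁴.
Hole 1 (subtracted): ⌀0.3, A = 0.0706858 in², x = 2.2 in, Ī = 0.000397608 in⁴.
Hole 2 (subtracted): ⌀0.3, A = 0.0706858 in², x = 4.4 in, Ī = 0.000397608 in⁴.
By symmetry the centroid is at mid-width, x̄ = 3.3 in.
Transfer each piece to the centroidal y-axis using Ī + A·d² with d = x − 3.3:
  plate: d = 0 in → contributes +43.1244 in⁴
  hole 1: d = -1.1 in → contributes −0.0859275 in⁴
  hole 2: d = 1.1 in → contributes −0.0859275 in⁴
Total I = 42.9525 in⁴.

Iy ≈ 42.95 in⁴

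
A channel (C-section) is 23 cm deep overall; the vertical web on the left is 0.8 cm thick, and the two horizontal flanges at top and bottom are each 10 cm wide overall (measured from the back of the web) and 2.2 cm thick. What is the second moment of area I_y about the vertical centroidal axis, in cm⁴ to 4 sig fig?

I_y ≈ 602.8 cm⁴

Break the section into simple shapes (no overlaps), measuring from the bottom-left corner of the bounding box.
Web: 0.8 × 23, A = 18.4 cm², x = 0.4 cm, Ī = 0.981333 cm⁴.
Top flange (beyond web): 9.2 × 2.2, A = 20.24 cm², x = 5.4 cm, Ī = 142.759 cm⁴.
Bottom flange (beyond web): 9.2 × 2.2, A = 20.24 cm², x = 5.4 cm, Ī = 142.759 cm⁴.
Centroid: x̄ = ΣA·x / ΣA = 3.8375 cm.
Transfer each piece to the vertical centroidal axis using Ī + A·d² with d = x − 3.8375:
  web: d = -3.4375 cm → contributes +218.403 cm⁴
  top flange (beyond web): d = 1.5625 cm → contributes +192.174 cm⁴
  bottom flange (beyond web): d = 1.5625 cm → contributes +192.174 cm⁴
Total I = 602.75 cm⁴.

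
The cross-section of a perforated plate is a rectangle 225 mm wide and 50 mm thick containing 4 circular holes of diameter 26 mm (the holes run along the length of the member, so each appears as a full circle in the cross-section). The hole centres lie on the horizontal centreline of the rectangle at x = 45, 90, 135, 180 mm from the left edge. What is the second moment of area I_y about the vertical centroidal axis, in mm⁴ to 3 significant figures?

I_y ≈ 4.20 × 10⁷ mm⁴

Split into non-overlapping primitives; take the origin at the lower-left of the bounding box.
Plate: 225 × 50, A = 11 250 mm², x = 112.5 mm, Ī = 47 460 938 mm⁴.
Hole 1 (subtracted): ⌀26, A = 530.93 mm², x = 45 mm, Ī = 22 432 mm⁴.
Hole 2 (subtracted): ⌀26, A = 530.93 mm², x = 90 mm, Ī = 22 432 mm⁴.
Hole 3 (subtracted): ⌀26, A = 530.93 mm², x = 135 mm, Ī = 22 432 mm⁴.
Hole 4 (subtracted): ⌀26, A = 530.93 mm², x = 180 mm, Ī = 22 432 mm⁴.
By symmetry the centroid is at mid-width, x̄ = 112.5 mm.
Transfer each piece to the vertical centroidal axis using Ī + A·d² with d = x − 112.5:
  plate: d = 0 mm → contributes +47 460 938 mm⁴
  hole 1: d = -67.5 mm → contributes −2 441 478 mm⁴
  hole 2: d = -22.5 mm → contributes −291 215 mm⁴
  hole 3: d = 22.5 mm → contributes −291 215 mm⁴
  hole 4: d = 67.5 mm → contributes −2 441 478 mm⁴
Total I = 41 995 553 mm⁴.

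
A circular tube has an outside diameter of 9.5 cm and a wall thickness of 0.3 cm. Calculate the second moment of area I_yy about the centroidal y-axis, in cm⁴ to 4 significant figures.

I_yy ≈ 91.83 cm⁴

Treat the section as a set of non-overlapping primitives; coordinates are from the bounding-box lower-left.
Outer circle: ⌀9.5, A = 70.8822 cm², x = 4.75 cm, Ī = 399.82 cm⁴.
Bore (subtracted): ⌀8.9, A = 62.2114 cm², x = 4.75 cm, Ī = 307.985 cm⁴.
By symmetry the centroid is at mid-width, x̄ = 4.75 cm.
All pieces are centred on the centroidal y-axis, so I = ΣĪ (holes subtracted) = 91.8346 cm⁴.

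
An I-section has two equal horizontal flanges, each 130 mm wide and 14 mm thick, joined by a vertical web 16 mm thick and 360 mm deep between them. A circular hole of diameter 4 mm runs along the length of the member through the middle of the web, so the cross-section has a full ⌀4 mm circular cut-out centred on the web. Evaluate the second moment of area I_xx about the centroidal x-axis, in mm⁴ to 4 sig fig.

I_xx ≈ 1.896 × 10⁸ mm⁴

Break the section into simple shapes (no overlaps), measuring from the bottom-left corner of the bounding box.
Bottom flange: 130 × 14, A = 1 820 mm², y = 7 mm, Ī = 29726.7 mm⁴.
Web: 16 × 360, A = 5 760 mm², y = 194 mm, Ī = 62 208 000 mm⁴.
Top flange: 130 × 14, A = 1 820 mm², y = 381 mm, Ī = 29726.7 mm⁴.
Hole (subtracted): ⌀4, A = 12.5664 mm², y = 194 mm, Ī = 12.5664 mm⁴.
By symmetry the centroid is at mid-height, ȳ = 194 mm.
Transfer each piece to the centroidal x-axis using Ī + A·d² with d = y − 194:
  bottom flange: d = -187 mm → contributes +63 673 307 mm⁴
  web: d = 0 mm → contributes +62 208 000 mm⁴
  top flange: d = 187 mm → contributes +63 673 307 mm⁴
  hole: d = 0 mm → contributes −12.5664 mm⁴
Total I = 189 554 601 mm⁴.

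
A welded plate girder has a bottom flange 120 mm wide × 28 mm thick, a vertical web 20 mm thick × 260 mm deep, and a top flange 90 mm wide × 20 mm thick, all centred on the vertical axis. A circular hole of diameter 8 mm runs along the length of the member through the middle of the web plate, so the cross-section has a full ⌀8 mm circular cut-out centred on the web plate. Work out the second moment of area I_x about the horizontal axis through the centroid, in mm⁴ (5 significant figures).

I_x ≈ 1.2931 × 10⁸ mm⁴

Break the section into simple shapes (no overlaps), measuring from the bottom-left corner of the bounding box.
Bottom plate: 120 × 28, A = 3 360 mm², y = 14 mm, Ī = 219 520 mm⁴.
Web plate: 20 × 260, A = 5 200 mm², y = 158 mm, Ī = 29 293 333 mm⁴.
Top plate: 90 × 20, A = 1 800 mm², y = 298 mm, Ī = 60 000 mm⁴.
Hole (subtracted): ⌀8, A = 50.26548 mm², y = 158 mm, Ī = 201.0619 mm⁴.
Centroid: ȳ = ΣA·y / ΣA = 135.5125 mm.
Transfer each piece to the horizontal axis through the centroid using Ī + A·d² with d = y − 135.5125:
  bottom plate: d = -121.5125 mm → contributes +49 830 899 mm⁴
  web plate: d = 22.48748 mm → contributes +31 922 906 mm⁴
  top plate: d = 162.4875 mm → contributes +47 583 929 mm⁴
  hole: d = 22.48748 mm → contributes −25619.66 mm⁴
Total I = 129 312 114 mm⁴.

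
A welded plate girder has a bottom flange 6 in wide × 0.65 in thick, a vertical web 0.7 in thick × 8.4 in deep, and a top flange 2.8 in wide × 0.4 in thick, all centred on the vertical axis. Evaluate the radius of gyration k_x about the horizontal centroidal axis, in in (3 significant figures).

k_x ≈ 3.34 in

Split into non-overlapping primitives; take the origin at the lower-left of the bounding box.
Bottom plate: 6 × 0.65, A = 3.9 in², y = 0.325 in, Ī = 0.13731 in⁴.
Web plate: 0.7 × 8.4, A = 5.88 in², y = 4.85 in, Ī = 34.574 in⁴.
Top plate: 2.8 × 0.4, A = 1.12 in², y = 9.25 in, Ī = 0.014933 in⁴.
Centroid: ȳ = ΣA·y / ΣA = 3.6831 in.
Transfer each piece to the horizontal centroidal axis using Ī + A·d² with d = y − 3.6831:
  bottom plate: d = -3.3581 in → contributes +44.116 in⁴
  web plate: d = 1.1669 in → contributes +42.581 in⁴
  top plate: d = 5.5669 in → contributes +34.724 in⁴
Total I = 121.42 in⁴.
Radius of gyration: k = √(I/A) = √(121.42 / 10.9) = 3.3376 in.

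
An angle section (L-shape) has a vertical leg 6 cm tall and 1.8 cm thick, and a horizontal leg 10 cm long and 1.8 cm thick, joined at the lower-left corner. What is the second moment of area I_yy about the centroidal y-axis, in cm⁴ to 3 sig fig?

I_yy ≈ 242 cm⁴

Break the section into simple shapes (no overlaps), measuring from the bottom-left corner of the bounding box.
Vertical leg: 1.8 × 6, A = 10.8 cm², x = 0.9 cm, Ī = 2.916 cm⁴.
Horizontal leg (remainder): 8.2 × 1.8, A = 14.76 cm², x = 5.9 cm, Ī = 82.705 cm⁴.
Centroid: x̄ = ΣA·x / ΣA = 3.7873 cm.
Transfer each piece to the centroidal y-axis using Ī + A·d² with d = x − 3.7873:
  vertical leg: d = -2.8873 cm → contributes +92.952 cm⁴
  horizontal leg (remainder): d = 2.1127 cm → contributes +148.58 cm⁴
Total I = 241.54 cm⁴.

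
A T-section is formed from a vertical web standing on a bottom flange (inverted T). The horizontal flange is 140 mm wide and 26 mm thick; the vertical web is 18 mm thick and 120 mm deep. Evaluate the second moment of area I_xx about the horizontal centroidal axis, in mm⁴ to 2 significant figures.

Break the section into simple shapes (no overlaps), measuring from the bottom-left corner of the bounding box.
Flange: 140 × 26, A = 3 640 mm², y = 13 mm, Ī = 205 053 mm⁴.
Web: 18 × 120, A = 2 160 mm², y = 86 mm, Ī = 2 592 000 mm⁴.
Centroid: ȳ = ΣA·y / ΣA = 40.19 mm.
Transfer each piece to the horizontal centroidal axis using Ī + A·d² with d = y − 40.19:
  flange: d = -27.19 mm → contributes +2 895 340 mm⁴
  web: d = 45.81 mm → contributes +7 125 632 mm⁴
Total I = 10 020 972 mm⁴.

I_xx ≈ 1.0 × 10⁷ mm⁴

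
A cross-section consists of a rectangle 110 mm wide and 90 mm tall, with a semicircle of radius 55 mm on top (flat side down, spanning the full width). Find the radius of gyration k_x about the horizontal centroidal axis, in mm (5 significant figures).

k_x ≈ 39.347 mm

Decompose the section into non-overlapping parts with the origin at the bottom-left of its bounding rectangle.
Rectangular body: 110 × 90, A = 9 900 mm², y = 45 mm, Ī = 6 682 500 mm⁴.
Semicircular cap: semicircle r = 55, A = 4751.659 mm², y = 113.3427 mm, Ī = 1 004 345 mm⁴.
Centroid: ȳ = ΣA·y / ΣA = 67.16413 mm.
Transfer each piece to the horizontal centroidal axis using Ī + A·d² with d = y − 67.16413:
  rectangular body: d = -22.16413 mm → contributes +11 545 863 mm⁴
  semicircular cap: d = 46.17859 mm → contributes +11 137 078 mm⁴
Total I = 22 682 942 mm⁴.
Radius of gyration: k = √(I/A) = √(22 682 942 / 14651.66) = 39.34652 mm.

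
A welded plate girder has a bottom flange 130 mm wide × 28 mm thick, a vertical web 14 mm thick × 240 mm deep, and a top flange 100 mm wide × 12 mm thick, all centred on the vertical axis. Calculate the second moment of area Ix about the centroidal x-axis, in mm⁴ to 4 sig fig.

Ix ≈ 8.698 × 10⁷ mm⁴

Break the section into simple shapes (no overlaps), measuring from the bottom-left corner of the bounding box.
Bottom plate: 130 × 28, A = 3 640 mm², y = 14 mm, Ī = 237 813 mm⁴.
Web plate: 14 × 240, A = 3 360 mm², y = 148 mm, Ī = 16 128 000 mm⁴.
Top plate: 100 × 12, A = 1 200 mm², y = 274 mm, Ī = 14 400 mm⁴.
Centroid: ȳ = ΣA·y / ΣA = 106.956 mm.
Transfer each piece to the centroidal x-axis using Ī + A·d² with d = y − 106.956:
  bottom plate: d = -92.9561 mm → contributes +31 690 457 mm⁴
  web plate: d = 41.0439 mm → contributes +21 788 262 mm⁴
  top plate: d = 167.044 mm → contributes +33 498 798 mm⁴
Total I = 86 977 518 mm⁴.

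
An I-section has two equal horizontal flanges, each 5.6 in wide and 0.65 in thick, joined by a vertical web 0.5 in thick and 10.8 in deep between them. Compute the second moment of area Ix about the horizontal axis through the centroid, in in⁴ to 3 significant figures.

Decompose the section into non-overlapping parts with the origin at the bottom-left of its bounding rectangle.
Bottom flange: 5.6 × 0.65, A = 3.64 in², y = 0.325 in, Ī = 0.12816 in⁴.
Web: 0.5 × 10.8, A = 5.4 in², y = 6.05 in, Ī = 52.488 in⁴.
Top flange: 5.6 × 0.65, A = 3.64 in², y = 11.775 in, Ī = 0.12816 in⁴.
By symmetry the centroid is at mid-height, ȳ = 6.05 in.
Transfer each piece to the horizontal axis through the centroid using Ī + A·d² with d = y − 6.05:
  bottom flange: d = -5.725 in → contributes +119.43 in⁴
  web: d = 0 in → contributes +52.488 in⁴
  top flange: d = 5.725 in → contributes +119.43 in⁴
Total I = 291.35 in⁴.

Ix ≈ 291 in⁴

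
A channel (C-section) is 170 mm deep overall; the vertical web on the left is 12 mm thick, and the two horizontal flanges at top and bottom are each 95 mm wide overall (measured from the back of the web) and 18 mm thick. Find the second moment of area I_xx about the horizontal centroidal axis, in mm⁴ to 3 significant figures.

I_xx ≈ 2.23 × 10⁷ mm⁴

Split into non-overlapping primitives; take the origin at the lower-left of the bounding box.
Web: 12 × 170, A = 2 040 mm², y = 85 mm, Ī = 4 913 000 mm⁴.
Top flange (beyond web): 83 × 18, A = 1 494 mm², y = 161 mm, Ī = 40 338 mm⁴.
Bottom flange (beyond web): 83 × 18, A = 1 494 mm², y = 9 mm, Ī = 40 338 mm⁴.
By symmetry the centroid is at mid-height, ȳ = 85 mm.
Transfer each piece to the horizontal centroidal axis using Ī + A·d² with d = y − 85:
  web: d = 0 mm → contributes +4 913 000 mm⁴
  top flange (beyond web): d = 76 mm → contributes +8 669 682 mm⁴
  bottom flange (beyond web): d = -76 mm → contributes +8 669 682 mm⁴
Total I = 22 252 364 mm⁴.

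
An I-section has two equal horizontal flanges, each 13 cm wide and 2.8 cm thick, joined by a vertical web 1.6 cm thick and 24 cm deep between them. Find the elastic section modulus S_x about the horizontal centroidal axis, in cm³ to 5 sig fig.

S_x ≈ 1011.0 cm³

Split into non-overlapping primitives; take the origin at the lower-left of the bounding box.
Bottom flange: 13 × 2.8, A = 36.4 cm², y = 1.4 cm, Ī = 23.78133 cm⁴.
Web: 1.6 × 24, A = 38.4 cm², y = 14.8 cm, Ī = 1843.2 cm⁴.
Top flange: 13 × 2.8, A = 36.4 cm², y = 28.2 cm, Ī = 23.78133 cm⁴.
By symmetry the centroid is at mid-height, ȳ = 14.8 cm.
Transfer each piece to the horizontal centroidal axis using Ī + A·d² with d = y − 14.8:
  bottom flange: d = -13.4 cm → contributes +6559.765 cm⁴
  web: d = 0 cm → contributes +1843.2 cm⁴
  top flange: d = 13.4 cm → contributes +6559.765 cm⁴
Total I = 14962.73 cm⁴.
Extreme fibre distance c = 14.8 cm; S = I/c = 1010.995 cm³.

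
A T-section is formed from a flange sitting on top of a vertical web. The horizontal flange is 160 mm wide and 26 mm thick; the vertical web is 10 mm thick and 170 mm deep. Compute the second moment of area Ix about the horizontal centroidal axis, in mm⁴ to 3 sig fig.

Ix ≈ 1.59 × 10⁷ mm⁴

Break the section into simple shapes (no overlaps), measuring from the bottom-left corner of the bounding box.
Flange: 160 × 26, A = 4 160 mm², y = 183 mm, Ī = 234 347 mm⁴.
Web: 10 × 170, A = 1 700 mm², y = 85 mm, Ī = 4 094 167 mm⁴.
Centroid: ȳ = ΣA·y / ΣA = 154.57 mm.
Transfer each piece to the horizontal centroidal axis using Ī + A·d² with d = y − 154.57:
  flange: d = 28.43 mm → contributes +3 596 737 mm⁴
  web: d = -69.57 mm → contributes +12 322 133 mm⁴
Total I = 15 918 870 mm⁴.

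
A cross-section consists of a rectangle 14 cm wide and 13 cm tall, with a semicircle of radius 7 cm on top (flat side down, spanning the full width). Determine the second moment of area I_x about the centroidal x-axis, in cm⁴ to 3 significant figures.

I_x ≈ 7680 cm⁴

Decompose the section into non-overlapping parts with the origin at the bottom-left of its bounding rectangle.
Rectangular body: 14 × 13, A = 182 cm², y = 6.5 cm, Ī = 2563.2 cm⁴.
Semicircular cap: semicircle r = 7, A = 76.969 cm², y = 15.971 cm, Ī = 263.53 cm⁴.
Centroid: ȳ = ΣA·y / ΣA = 9.3149 cm.
Transfer each piece to the centroidal x-axis using Ī + A·d² with d = y − 9.3149:
  rectangular body: d = -2.8149 cm → contributes +4005.2 cm⁴
  semicircular cap: d = 6.656 cm → contributes +3673.5 cm⁴
Total I = 7678.7 cm⁴.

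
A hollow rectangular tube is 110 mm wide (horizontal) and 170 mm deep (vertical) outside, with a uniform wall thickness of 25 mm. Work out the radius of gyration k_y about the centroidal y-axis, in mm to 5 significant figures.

k_y ≈ 38.103 mm

Decompose the section into non-overlapping parts with the origin at the bottom-left of its bounding rectangle.
Outer rectangle: 110 × 170, A = 18 700 mm², x = 55 mm, Ī = 18 855 833 mm⁴.
Inner void (subtracted): 60 × 120, A = 7 200 mm², x = 55 mm, Ī = 2 160 000 mm⁴.
By symmetry the centroid is at mid-width, x̄ = 55 mm.
All pieces are centred on the centroidal y-axis, so I = ΣĪ (holes subtracted) = 16 695 833 mm⁴.
Radius of gyration: k = √(I/A) = √(16 695 833 / 11 500) = 38.10265 mm.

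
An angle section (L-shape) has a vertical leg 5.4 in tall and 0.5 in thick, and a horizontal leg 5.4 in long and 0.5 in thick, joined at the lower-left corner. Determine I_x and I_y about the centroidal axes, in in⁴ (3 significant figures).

I_x ≈ 14.3 in⁴, I_y ≈ 14.3 in⁴

Decompose the section into non-overlapping parts with the origin at the bottom-left of its bounding rectangle.
Vertical leg: 0.5 × 5.4, A = 2.7 in², y = 2.7 in, Ī = 6.561 in⁴.
Horizontal leg (remainder): 4.9 × 0.5, A = 2.45 in², y = 0.25 in, Ī = 0.051042 in⁴.
Centroid: ȳ = ΣA·y / ΣA = 1.5345 in.
Transfer each piece to the centroidal x-axis using Ī + A·d² with d = y − 1.5345:
  vertical leg: d = 1.1655 in → contributes +10.229 in⁴
  horizontal leg (remainder): d = -1.2845 in → contributes +4.0932 in⁴
Total I = 14.322 in⁴.
For the y-axis: x̄ = 1.5345 in.
Repeating about the centroidal y-axis gives I_y = 14.322 in⁴.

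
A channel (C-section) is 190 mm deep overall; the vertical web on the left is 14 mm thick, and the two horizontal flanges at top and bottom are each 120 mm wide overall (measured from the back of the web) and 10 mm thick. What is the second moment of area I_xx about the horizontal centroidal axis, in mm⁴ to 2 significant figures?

I_xx ≈ 2.5 × 10⁷ mm⁴

Treat the section as a set of non-overlapping primitives; coordinates are from the bounding-box lower-left.
Web: 14 × 190, A = 2 660 mm², y = 95 mm, Ī = 8 002 167 mm⁴.
Top flange (beyond web): 106 × 10, A = 1 060 mm², y = 185 mm, Ī = 8 833 mm⁴.
Bottom flange (beyond web): 106 × 10, A = 1 060 mm², y = 5 mm, Ī = 8 833 mm⁴.
By symmetry the centroid is at mid-height, ȳ = 95 mm.
Transfer each piece to the horizontal centroidal axis using Ī + A·d² with d = y − 95:
  web: d = 0 mm → contributes +8 002 167 mm⁴
  top flange (beyond web): d = 90 mm → contributes +8 594 833 mm⁴
  bottom flange (beyond web): d = -90 mm → contributes +8 594 833 mm⁴
Total I = 25 191 833 mm⁴.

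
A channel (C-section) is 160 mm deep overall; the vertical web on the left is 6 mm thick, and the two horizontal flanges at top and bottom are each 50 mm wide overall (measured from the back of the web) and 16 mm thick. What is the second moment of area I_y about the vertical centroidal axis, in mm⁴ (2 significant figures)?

I_y ≈ 5.9 × 10⁵ mm⁴

Treat the section as a set of non-overlapping primitives; coordinates are from the bounding-box lower-left.
Web: 6 × 160, A = 960 mm², x = 3 mm, Ī = 2 880 mm⁴.
Top flange (beyond web): 44 × 16, A = 704 mm², x = 28 mm, Ī = 113 579 mm⁴.
Bottom flange (beyond web): 44 × 16, A = 704 mm², x = 28 mm, Ī = 113 579 mm⁴.
Centroid: x̄ = ΣA·x / ΣA = 17.86 mm.
Transfer each piece to the vertical centroidal axis using Ī + A·d² with d = x − 17.86:
  web: d = -14.86 mm → contributes +215 006 mm⁴
  top flange (beyond web): d = 10.14 mm → contributes +185 894 mm⁴
  bottom flange (beyond web): d = 10.14 mm → contributes +185 894 mm⁴
Total I = 586 794 mm⁴.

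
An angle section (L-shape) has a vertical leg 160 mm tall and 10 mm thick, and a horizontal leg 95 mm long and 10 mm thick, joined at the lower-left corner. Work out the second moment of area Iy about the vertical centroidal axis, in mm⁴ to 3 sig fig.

Split into non-overlapping primitives; take the origin at the lower-left of the bounding box.
Vertical leg: 10 × 160, A = 1 600 mm², x = 5 mm, Ī = 13 333 mm⁴.
Horizontal leg (remainder): 85 × 10, A = 850 mm², x = 52.5 mm, Ī = 511 771 mm⁴.
Centroid: x̄ = ΣA·x / ΣA = 21.48 mm.
Transfer each piece to the vertical centroidal axis using Ī + A·d² with d = x − 21.48:
  vertical leg: d = -16.48 mm → contributes +447 856 mm⁴
  horizontal leg (remainder): d = 31.02 mm → contributes +1 329 697 mm⁴
Total I = 1 777 553 mm⁴.

Iy ≈ 1.78 × 10⁶ mm⁴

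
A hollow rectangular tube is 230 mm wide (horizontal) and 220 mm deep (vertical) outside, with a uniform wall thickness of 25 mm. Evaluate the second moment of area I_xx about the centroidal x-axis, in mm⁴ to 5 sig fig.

I_xx ≈ 1.3039 × 10⁸ mm⁴

Treat the section as a set of non-overlapping primitives; coordinates are from the bounding-box lower-left.
Outer rectangle: 230 × 220, A = 50 600 mm², y = 110 mm, Ī = 204 086 667 mm⁴.
Inner void (subtracted): 180 × 170, A = 30 600 mm², y = 110 mm, Ī = 73 695 000 mm⁴.
By symmetry the centroid is at mid-height, ȳ = 110 mm.
All pieces are centred on the centroidal x-axis, so I = ΣĪ (holes subtracted) = 130 391 667 mm⁴.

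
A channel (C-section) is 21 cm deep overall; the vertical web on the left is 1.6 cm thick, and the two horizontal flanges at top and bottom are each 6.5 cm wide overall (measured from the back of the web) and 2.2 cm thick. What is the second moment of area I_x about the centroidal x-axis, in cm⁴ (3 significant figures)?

I_x ≈ 3150 cm⁴

Break the section into simple shapes (no overlaps), measuring from the bottom-left corner of the bounding box.
Web: 1.6 × 21, A = 33.6 cm², y = 10.5 cm, Ī = 1234.8 cm⁴.
Top flange (beyond web): 4.9 × 2.2, A = 10.78 cm², y = 19.9 cm, Ī = 4.3479 cm⁴.
Bottom flange (beyond web): 4.9 × 2.2, A = 10.78 cm², y = 1.1 cm, Ī = 4.3479 cm⁴.
By symmetry the centroid is at mid-height, ȳ = 10.5 cm.
Transfer each piece to the centroidal x-axis using Ī + A·d² with d = y − 10.5:
  web: d = 0 cm → contributes +1234.8 cm⁴
  top flange (beyond web): d = 9.4 cm → contributes +956.87 cm⁴
  bottom flange (beyond web): d = -9.4 cm → contributes +956.87 cm⁴
Total I = 3148.5 cm⁴.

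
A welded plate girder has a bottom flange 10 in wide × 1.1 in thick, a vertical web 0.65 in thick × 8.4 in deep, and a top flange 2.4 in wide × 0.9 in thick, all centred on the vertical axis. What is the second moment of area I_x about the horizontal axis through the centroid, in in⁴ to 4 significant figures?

Break the section into simple shapes (no overlaps), measuring from the bottom-left corner of the bounding box.
Bottom plate: 10 × 1.1, A = 11 in², y = 0.55 in, Ī = 1.10917 in⁴.
Web plate: 0.65 × 8.4, A = 5.46 in², y = 5.3 in, Ī = 32.1048 in⁴.
Top plate: 2.4 × 0.9, A = 2.16 in², y = 9.95 in, Ī = 0.1458 in⁴.
Centroid: ȳ = ΣA·y / ΣA = 3.0333 in.
Transfer each piece to the horizontal axis through the centroid using Ī + A·d² with d = y − 3.0333:
  bottom plate: d = -2.4833 in → contributes +68.9436 in⁴
  web plate: d = 2.2667 in → contributes +60.158 in⁴
  top plate: d = 6.9167 in → contributes +103.482 in⁴
Total I = 232.583 in⁴.

I_x ≈ 232.6 in⁴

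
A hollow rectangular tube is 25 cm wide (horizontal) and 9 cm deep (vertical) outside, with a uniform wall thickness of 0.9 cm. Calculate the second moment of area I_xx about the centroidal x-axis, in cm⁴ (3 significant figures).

I_xx ≈ 797 cm⁴

Treat the section as a set of non-overlapping primitives; coordinates are from the bounding-box lower-left.
Outer rectangle: 25 × 9, A = 225 cm², y = 4.5 cm, Ī = 1518.8 cm⁴.
Inner void (subtracted): 23.2 × 7.2, A = 167.04 cm², y = 4.5 cm, Ī = 721.61 cm⁴.
By symmetry the centroid is at mid-height, ȳ = 4.5 cm.
All pieces are centred on the centroidal x-axis, so I = ΣĪ (holes subtracted) = 797.14 cm⁴.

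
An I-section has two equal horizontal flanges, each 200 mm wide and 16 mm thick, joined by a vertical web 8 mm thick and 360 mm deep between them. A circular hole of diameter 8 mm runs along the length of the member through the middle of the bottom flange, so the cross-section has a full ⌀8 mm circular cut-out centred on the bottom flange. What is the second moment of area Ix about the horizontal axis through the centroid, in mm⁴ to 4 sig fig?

Ix ≈ 2.557 × 10⁸ mm⁴

Break the section into simple shapes (no overlaps), measuring from the bottom-left corner of the bounding box.
Bottom flange: 200 × 16, A = 3 200 mm², y = 8 mm, Ī = 68266.7 mm⁴.
Web: 8 × 360, A = 2 880 mm², y = 196 mm, Ī = 31 104 000 mm⁴.
Top flange: 200 × 16, A = 3 200 mm², y = 384 mm, Ī = 68266.7 mm⁴.
Hole (subtracted): ⌀8, A = 50.2655 mm², y = 8 mm, Ī = 201.062 mm⁴.
Centroid: ȳ = ΣA·y / ΣA = 197.024 mm.
Transfer each piece to the horizontal axis through the centroid using Ī + A·d² with d = y − 197.024:
  bottom flange: d = -189.024 mm → contributes +114 404 324 mm⁴
  web: d = -1.02386 mm → contributes +31 107 019 mm⁴
  top flange: d = 186.976 mm → contributes +111 940 519 mm⁴
  hole: d = -189.024 mm → contributes −1 796 188 mm⁴
Total I = 255 655 674 mm⁴.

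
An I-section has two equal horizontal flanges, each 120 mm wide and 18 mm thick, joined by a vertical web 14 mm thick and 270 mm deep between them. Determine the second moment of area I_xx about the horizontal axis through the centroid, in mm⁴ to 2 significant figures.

Decompose the section into non-overlapping parts with the origin at the bottom-left of its bounding rectangle.
Bottom flange: 120 × 18, A = 2 160 mm², y = 9 mm, Ī = 58 320 mm⁴.
Web: 14 × 270, A = 3 780 mm², y = 153 mm, Ī = 22 963 500 mm⁴.
Top flange: 120 × 18, A = 2 160 mm², y = 297 mm, Ī = 58 320 mm⁴.
By symmetry the centroid is at mid-height, ȳ = 153 mm.
Transfer each piece to the horizontal axis through the centroid using Ī + A·d² with d = y − 153:
  bottom flange: d = -144 mm → contributes +44 848 080 mm⁴
  web: d = 0 mm → contributes +22 963 500 mm⁴
  top flange: d = 144 mm → contributes +44 848 080 mm⁴
Total I = 112 659 660 mm⁴.

I_xx ≈ 1.1 × 10⁸ mm⁴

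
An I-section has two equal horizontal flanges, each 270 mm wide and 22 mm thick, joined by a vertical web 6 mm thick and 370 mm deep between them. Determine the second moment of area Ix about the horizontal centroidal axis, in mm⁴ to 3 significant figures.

Ix ≈ 4.82 × 10⁸ mm⁴

Decompose the section into non-overlapping parts with the origin at the bottom-left of its bounding rectangle.
Bottom flange: 270 × 22, A = 5 940 mm², y = 11 mm, Ī = 239 580 mm⁴.
Web: 6 × 370, A = 2 220 mm², y = 207 mm, Ī = 25 326 500 mm⁴.
Top flange: 270 × 22, A = 5 940 mm², y = 403 mm, Ī = 239 580 mm⁴.
By symmetry the centroid is at mid-height, ȳ = 207 mm.
Transfer each piece to the horizontal centroidal axis using Ī + A·d² with d = y − 207:
  bottom flange: d = -196 mm → contributes +228 430 620 mm⁴
  web: d = 0 mm → contributes +25 326 500 mm⁴
  top flange: d = 196 mm → contributes +228 430 620 mm⁴
Total I = 482 187 740 mm⁴.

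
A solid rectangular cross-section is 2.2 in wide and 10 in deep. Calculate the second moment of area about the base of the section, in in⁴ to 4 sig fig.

The section: 2.2 × 10, A = 22 in², y = 5 in, Ī = 183.333 in⁴.
Transfer it to the bottom edge using Ī + A·d² with d = y − 0:
  the section: d = 5 in → contributes +733.333 in⁴
Total I = 733.333 in⁴.

I_base ≈ 733.3 in⁴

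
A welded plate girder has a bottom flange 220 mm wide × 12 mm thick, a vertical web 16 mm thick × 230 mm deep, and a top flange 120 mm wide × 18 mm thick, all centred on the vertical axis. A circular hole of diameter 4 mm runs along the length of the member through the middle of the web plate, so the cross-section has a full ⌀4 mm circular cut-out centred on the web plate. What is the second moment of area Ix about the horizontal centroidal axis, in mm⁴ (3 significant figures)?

Ix ≈ 8.79 × 10⁷ mm⁴

Decompose the section into non-overlapping parts with the origin at the bottom-left of its bounding rectangle.
Bottom plate: 220 × 12, A = 2 640 mm², y = 6 mm, Ī = 31 680 mm⁴.
Web plate: 16 × 230, A = 3 680 mm², y = 127 mm, Ī = 16 222 667 mm⁴.
Top plate: 120 × 18, A = 2 160 mm², y = 251 mm, Ī = 58 320 mm⁴.
Hole (subtracted): ⌀4, A = 12.566 mm², y = 127 mm, Ī = 12.566 mm⁴.
Centroid: ȳ = ΣA·y / ΣA = 120.91 mm.
Transfer each piece to the horizontal centroidal axis using Ī + A·d² with d = y − 120.91:
  bottom plate: d = -114.91 mm → contributes +34 888 665 mm⁴
  web plate: d = 6.0939 mm → contributes +16 359 327 mm⁴
  top plate: d = 130.09 mm → contributes +36 615 094 mm⁴
  hole: d = 6.0939 mm → contributes −479.23 mm⁴
Total I = 87 862 607 mm⁴.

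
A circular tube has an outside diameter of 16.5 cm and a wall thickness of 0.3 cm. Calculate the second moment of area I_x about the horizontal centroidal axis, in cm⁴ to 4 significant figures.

I_x ≈ 501.0 cm⁴

Treat the section as a set of non-overlapping primitives; coordinates are from the bounding-box lower-left.
Outer circle: ⌀16.5, A = 213.825 cm², y = 8.25 cm, Ī = 3638.36 cm⁴.
Bore (subtracted): ⌀15.9, A = 198.557 cm², y = 8.25 cm, Ī = 3137.32 cm⁴.
By symmetry the centroid is at mid-height, ȳ = 8.25 cm.
All pieces are centred on the horizontal centroidal axis, so I = ΣĪ (holes subtracted) = 501.043 cm⁴.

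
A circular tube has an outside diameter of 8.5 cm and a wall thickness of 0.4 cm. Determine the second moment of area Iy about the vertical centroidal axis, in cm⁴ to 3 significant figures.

Split into non-overlapping primitives; take the origin at the lower-left of the bounding box.
Outer circle: ⌀8.5, A = 56.745 cm², x = 4.25 cm, Ī = 256.24 cm⁴.
Bore (subtracted): ⌀7.7, A = 46.566 cm², x = 4.25 cm, Ī = 172.56 cm⁴.
By symmetry the centroid is at mid-width, x̄ = 4.25 cm.
All pieces are centred on the vertical centroidal axis, so I = ΣĪ (holes subtracted) = 83.682 cm⁴.

Iy ≈ 83.7 cm⁴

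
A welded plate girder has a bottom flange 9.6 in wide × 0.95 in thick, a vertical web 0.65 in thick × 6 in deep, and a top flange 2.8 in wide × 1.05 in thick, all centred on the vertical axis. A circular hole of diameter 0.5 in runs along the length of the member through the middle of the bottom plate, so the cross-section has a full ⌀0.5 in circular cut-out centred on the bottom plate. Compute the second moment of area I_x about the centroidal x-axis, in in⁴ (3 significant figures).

I_x ≈ 130 in⁴

Decompose the section into non-overlapping parts with the origin at the bottom-left of its bounding rectangle.
Bottom plate: 9.6 × 0.95, A = 9.12 in², y = 0.475 in, Ī = 0.6859 in⁴.
Web plate: 0.65 × 6, A = 3.9 in², y = 3.95 in, Ī = 11.7 in⁴.
Top plate: 2.8 × 1.05, A = 2.94 in², y = 7.475 in, Ī = 0.27011 in⁴.
Hole (subtracted): ⌀0.5, A = 0.19635 in², y = 0.475 in, Ī = 0.003068 in⁴.
Centroid: ȳ = ΣA·y / ΣA = 2.6403 in.
Transfer each piece to the centroidal x-axis using Ī + A·d² with d = y − 2.6403:
  bottom plate: d = -2.1653 in → contributes +43.444 in⁴
  web plate: d = 1.3097 in → contributes +18.39 in⁴
  top plate: d = 4.8347 in → contributes +68.992 in⁴
  hole: d = -2.1653 in → contributes −0.92363 in⁴
Total I = 129.9 in⁴.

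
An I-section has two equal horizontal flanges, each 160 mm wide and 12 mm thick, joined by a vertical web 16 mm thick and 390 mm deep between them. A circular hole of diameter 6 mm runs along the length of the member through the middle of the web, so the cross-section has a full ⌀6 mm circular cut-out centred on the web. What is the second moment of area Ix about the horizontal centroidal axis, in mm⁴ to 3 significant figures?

Ix ≈ 2.34 × 10⁸ mm⁴

Split into non-overlapping primitives; take the origin at the lower-left of the bounding box.
Bottom flange: 160 × 12, A = 1 920 mm², y = 6 mm, Ī = 23 040 mm⁴.
Web: 16 × 390, A = 6 240 mm², y = 207 mm, Ī = 79 092 000 mm⁴.
Top flange: 160 × 12, A = 1 920 mm², y = 408 mm, Ī = 23 040 mm⁴.
Hole (subtracted): ⌀6, A = 28.274 mm², y = 207 mm, Ī = 63.617 mm⁴.
By symmetry the centroid is at mid-height, ȳ = 207 mm.
Transfer each piece to the horizontal centroidal axis using Ī + A·d² with d = y − 207:
  bottom flange: d = -201 mm → contributes +77 592 960 mm⁴
  web: d = 0 mm → contributes +79 092 000 mm⁴
  top flange: d = 201 mm → contributes +77 592 960 mm⁴
  hole: d = 0 mm → contributes −63.617 mm⁴
Total I = 234 277 856 mm⁴.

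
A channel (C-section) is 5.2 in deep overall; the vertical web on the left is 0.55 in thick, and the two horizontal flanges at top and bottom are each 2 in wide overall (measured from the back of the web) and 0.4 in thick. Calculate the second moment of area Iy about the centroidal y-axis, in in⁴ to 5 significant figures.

Iy ≈ 1.1006 in⁴

Treat the section as a set of non-overlapping primitives; coordinates are from the bounding-box lower-left.
Web: 0.55 × 5.2, A = 2.86 in², x = 0.275 in, Ī = 0.07209583 in⁴.
Top flange (beyond web): 1.45 × 0.4, A = 0.58 in², x = 1.275 in, Ī = 0.1016208 in⁴.
Bottom flange (beyond web): 1.45 × 0.4, A = 0.58 in², x = 1.275 in, Ī = 0.1016208 in⁴.
Centroid: x̄ = ΣA·x / ΣA = 0.5635572 in.
Transfer each piece to the centroidal y-axis using Ī + A·d² with d = x − 0.5635572:
  web: d = -0.2885572 in → contributes +0.3102345 in⁴
  top flange (beyond web): d = 0.7114428 in → contributes +0.3951883 in⁴
  bottom flange (beyond web): d = 0.7114428 in → contributes +0.3951883 in⁴
Total I = 1.100611 in⁴.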